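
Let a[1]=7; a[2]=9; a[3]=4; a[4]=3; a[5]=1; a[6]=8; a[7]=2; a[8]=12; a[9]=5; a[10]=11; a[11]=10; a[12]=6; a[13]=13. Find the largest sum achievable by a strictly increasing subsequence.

41

Let S[i] be the best sum of a strictly increasing subsequence ending at i:
i:      1  2  3  4  5  6  7  8  9 10 11 12 13
a[i]:   7  9  4  3  1  8  2 12  5 11 10  6 13
S:      7 16  4  3  1 15  3 28  9 27 26 15 41
Maximum is 41 (e.g. 7 + 9 + 12 + 13).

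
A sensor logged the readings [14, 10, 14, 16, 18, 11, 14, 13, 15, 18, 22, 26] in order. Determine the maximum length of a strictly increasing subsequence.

Track the smallest tail for each achievable length (strict):
14 → extends → [14]
10 → replaces 14 → [10]
14 → extends → [10, 14]
16 → extends → [10, 14, 16]
18 → extends → [10, 14, 16, 18]
11 → replaces 14 → [10, 11, 16, 18]
14 → replaces 16 → [10, 11, 14, 18]
13 → replaces 14 → [10, 11, 13, 18]
15 → replaces 18 → [10, 11, 13, 15]
18 → extends → [10, 11, 13, 15, 18]
22 → extends → [10, 11, 13, 15, 18, 22]
26 → extends → [10, 11, 13, 15, 18, 22, 26]
Seven tails, so the longest strictly increasing subsequence has length 7 (e.g. 10, 11, 14, 15, 18, 22, 26).

7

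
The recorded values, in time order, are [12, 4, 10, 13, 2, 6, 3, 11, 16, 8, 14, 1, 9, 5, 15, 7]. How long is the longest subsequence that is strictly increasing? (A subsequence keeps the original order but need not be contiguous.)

Let dp[i] be the length of the longest such subsequence ending at index i:
i:      1  2  3  4  5  6  7  8  9 10 11 12 13 14 15 16
a[i]:  12  4 10 13  2  6  3 11 16  8 14  1  9  5 15  7
dp:     1  1  2  3  1  2  2  3  4  3  4  1  4  3  5  4
Maximum dp value is 5.

5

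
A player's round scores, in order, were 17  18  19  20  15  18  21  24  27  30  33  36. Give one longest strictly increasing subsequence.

17, 18, 19, 20, 21, 24, 27, 30, 33, 36

Patience tails give the LIS length; then backtrack through the dp parents:
17 → extends → [17]
18 → extends → [17, 18]
19 → extends → [17, 18, 19]
20 → extends → [17, 18, 19, 20]
15 → replaces 17 → [15, 18, 19, 20]
18 → already a tail → [15, 18, 19, 20]
21 → extends → [15, 18, 19, 20, 21]
24 → extends → [15, 18, 19, 20, 21, 24]
27 → extends → [15, 18, 19, 20, 21, 24, 27]
30 → extends → [15, 18, 19, 20, 21, 24, 27, 30]
33 → extends → [15, 18, 19, 20, 21, 24, 27, 30, 33]
36 → extends → [15, 18, 19, 20, 21, 24, 27, 30, 33, 36]
Length 10; one witness is 17, 18, 19, 20, 21, 24, 27, 30, 33, 36.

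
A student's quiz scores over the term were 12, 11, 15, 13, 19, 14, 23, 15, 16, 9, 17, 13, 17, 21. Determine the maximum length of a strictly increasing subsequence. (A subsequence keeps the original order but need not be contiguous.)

7

Track the smallest tail for each achievable length (strict):
12 → extends → [12]
11 → replaces 12 → [11]
15 → extends → [11, 15]
13 → replaces 15 → [11, 13]
19 → extends → [11, 13, 19]
14 → replaces 19 → [11, 13, 14]
23 → extends → [11, 13, 14, 23]
15 → replaces 23 → [11, 13, 14, 15]
16 → extends → [11, 13, 14, 15, 16]
9 → replaces 11 → [9, 13, 14, 15, 16]
17 → extends → [9, 13, 14, 15, 16, 17]
13 → already a tail → [9, 13, 14, 15, 16, 17]
17 → already a tail → [9, 13, 14, 15, 16, 17]
21 → extends → [9, 13, 14, 15, 16, 17, 21]
Seven tails, so the longest strictly increasing subsequence has length 7 (e.g. 12, 13, 14, 15, 16, 17, 21).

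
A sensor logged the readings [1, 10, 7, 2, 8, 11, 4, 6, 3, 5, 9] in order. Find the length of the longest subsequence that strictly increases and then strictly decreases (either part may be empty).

inc[i] = longest strictly increasing subsequence ending at i; dec[i] = longest strictly decreasing subsequence starting at i:
i:      1  2  3  4  5  6  7  8  9 10 11
a[i]:   1 10  7  2  8 11  4  6  3  5  9
inc:    1  2  2  2  3  4  3  4  3  4  5
dec:    1  4  3  1  3  3  2  2  1  1  1
Best peak at i=6 (value 11): inc=4, dec=3, length 4+3−1 = 6.

6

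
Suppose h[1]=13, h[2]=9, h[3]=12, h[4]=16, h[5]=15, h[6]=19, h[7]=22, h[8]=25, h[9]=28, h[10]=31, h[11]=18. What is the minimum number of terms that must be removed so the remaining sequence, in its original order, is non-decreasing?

3

Fewest deletions = n − (longest non-decreasing subsequence).
i:      1  2  3  4  5  6  7  8  9 10 11
h[i]:  13  9 12 16 15 19 22 25 28 31 18
dp:     1  1  2  3  3  4  5  6  7  8  4
max dp = 8, so deletions = 11 − 8 = 3.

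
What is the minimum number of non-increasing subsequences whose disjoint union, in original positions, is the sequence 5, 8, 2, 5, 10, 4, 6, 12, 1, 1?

4

Place each on the leftmost legal pile:
5 → new pile 1 (tops now [5])
8 → new pile 2 (tops now [5, 8])
2 → pile 1 (tops now [2, 8])
5 → pile 2 (tops now [2, 5])
10 → new pile 3 (tops now [2, 5, 10])
4 → pile 2 (tops now [2, 4, 10])
6 → pile 3 (tops now [2, 4, 6])
12 → new pile 4 (tops now [2, 4, 6, 12])
1 → pile 1 (tops now [1, 4, 6, 12])
1 → pile 1 (tops now [1, 4, 6, 12])
Four piles.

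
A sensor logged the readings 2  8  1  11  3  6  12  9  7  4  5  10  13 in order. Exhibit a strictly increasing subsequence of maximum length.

2, 3, 6, 9, 10, 13

Patience tails give the LIS length; then backtrack through the dp parents:
2 → extends → [2]
8 → extends → [2, 8]
1 → replaces 2 → [1, 8]
11 → extends → [1, 8, 11]
3 → replaces 8 → [1, 3, 11]
6 → replaces 11 → [1, 3, 6]
12 → extends → [1, 3, 6, 12]
9 → replaces 12 → [1, 3, 6, 9]
7 → replaces 9 → [1, 3, 6, 7]
4 → replaces 6 → [1, 3, 4, 7]
5 → replaces 7 → [1, 3, 4, 5]
10 → extends → [1, 3, 4, 5, 10]
13 → extends → [1, 3, 4, 5, 10, 13]
Length 6; one witness is 2, 3, 6, 9, 10, 13.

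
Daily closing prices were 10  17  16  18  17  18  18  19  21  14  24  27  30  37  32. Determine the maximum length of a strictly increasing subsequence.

10

Let dp[i] be the length of the longest such subsequence ending at index i:
i:      1  2  3  4  5  6  7  8  9 10 11 12 13 14 15
a[i]:  10 17 16 18 17 18 18 19 21 14 24 27 30 37 32
dp:     1  2  2  3  3  4  4  5  6  2  7  8  9 10 10
Maximum dp value is 10.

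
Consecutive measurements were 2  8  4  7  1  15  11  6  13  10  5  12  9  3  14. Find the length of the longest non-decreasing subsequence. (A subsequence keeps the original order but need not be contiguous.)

6

Track the smallest tail for each achievable length (allowing ties):
2 → extends → [2]
8 → extends → [2, 8]
4 → replaces 8 → [2, 4]
7 → extends → [2, 4, 7]
1 → replaces 2 → [1, 4, 7]
15 → extends → [1, 4, 7, 15]
11 → replaces 15 → [1, 4, 7, 11]
6 → replaces 7 → [1, 4, 6, 11]
13 → extends → [1, 4, 6, 11, 13]
10 → replaces 11 → [1, 4, 6, 10, 13]
5 → replaces 6 → [1, 4, 5, 10, 13]
12 → replaces 13 → [1, 4, 5, 10, 12]
9 → replaces 10 → [1, 4, 5, 9, 12]
3 → replaces 4 → [1, 3, 5, 9, 12]
14 → extends → [1, 3, 5, 9, 12, 14]
Six tails, so the longest non-decreasing subsequence has length 6 (e.g. 2, 4, 7, 11, 13, 14).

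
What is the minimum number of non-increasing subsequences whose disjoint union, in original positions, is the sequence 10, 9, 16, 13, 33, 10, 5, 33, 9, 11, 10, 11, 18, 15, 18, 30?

7

The minimum number of non-increasing subsequences covering a sequence equals the length of its longest strictly increasing subsequence.
LIS length is 7 (e.g. 5, 9, 10, 11, 15, 18, 30), so 7 piles are needed.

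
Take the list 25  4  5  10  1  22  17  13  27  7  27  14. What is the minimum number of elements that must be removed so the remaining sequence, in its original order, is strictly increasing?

Fewest deletions = n − (longest strictly increasing subsequence).
i:      1  2  3  4  5  6  7  8  9 10 11 12
a[i]:  25  4  5 10  1 22 17 13 27  7 27 14
dp:     1  1  2  3  1  4  4  4  5  3  5  5
max dp = 5, so deletions = 12 − 5 = 7.

7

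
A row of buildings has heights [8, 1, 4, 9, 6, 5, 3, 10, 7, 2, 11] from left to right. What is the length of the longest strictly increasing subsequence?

5

Let dp[i] be the length of the longest such subsequence ending at index i:
i:      1  2  3  4  5  6  7  8  9 10 11
a[i]:   8  1  4  9  6  5  3 10  7  2 11
dp:     1  1  2  3  3  3  2  4  4  2  5
Maximum dp value is 5.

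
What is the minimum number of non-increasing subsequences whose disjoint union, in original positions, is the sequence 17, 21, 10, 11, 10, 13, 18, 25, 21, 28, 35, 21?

7

Place each on the leftmost legal pile:
17 → new pile 1 (tops now [17])
21 → new pile 2 (tops now [17, 21])
10 → pile 1 (tops now [10, 21])
11 → pile 2 (tops now [10, 11])
10 → pile 1 (tops now [10, 11])
13 → new pile 3 (tops now [10, 11, 13])
18 → new pile 4 (tops now [10, 11, 13, 18])
25 → new pile 5 (tops now [10, 11, 13, 18, 25])
21 → pile 5 (tops now [10, 11, 13, 18, 21])
28 → new pile 6 (tops now [10, 11, 13, 18, 21, 28])
35 → new pile 7 (tops now [10, 11, 13, 18, 21, 28, 35])
21 → pile 5 (tops now [10, 11, 13, 18, 21, 28, 35])
Seven piles.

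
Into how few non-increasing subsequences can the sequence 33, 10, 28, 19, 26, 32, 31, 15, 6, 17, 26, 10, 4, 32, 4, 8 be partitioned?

5

Place each on the leftmost legal pile:
33 → new pile 1 (tops now [33])
10 → pile 1 (tops now [10])
28 → new pile 2 (tops now [10, 28])
19 → pile 2 (tops now [10, 19])
26 → new pile 3 (tops now [10, 19, 26])
32 → new pile 4 (tops now [10, 19, 26, 32])
31 → pile 4 (tops now [10, 19, 26, 31])
15 → pile 2 (tops now [10, 15, 26, 31])
6 → pile 1 (tops now [6, 15, 26, 31])
17 → pile 3 (tops now [6, 15, 17, 31])
26 → pile 4 (tops now [6, 15, 17, 26])
10 → pile 2 (tops now [6, 10, 17, 26])
4 → pile 1 (tops now [4, 10, 17, 26])
32 → new pile 5 (tops now [4, 10, 17, 26, 32])
4 → pile 1 (tops now [4, 10, 17, 26, 32])
8 → pile 2 (tops now [4, 8, 17, 26, 32])
Five piles.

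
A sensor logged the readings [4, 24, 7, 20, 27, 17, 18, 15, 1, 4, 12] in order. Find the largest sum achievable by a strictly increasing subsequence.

58

Let S[i] be the best sum of a strictly increasing subsequence ending at i:
i:      1  2  3  4  5  6  7  8  9 10 11
a[i]:   4 24  7 20 27 17 18 15  1  4 12
S:      4 28 11 31 58 28 46 26  1  5 23
Maximum is 58 (e.g. 4 + 7 + 20 + 27).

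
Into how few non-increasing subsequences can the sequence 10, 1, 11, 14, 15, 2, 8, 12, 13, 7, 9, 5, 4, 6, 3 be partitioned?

Place each on the leftmost legal pile:
10 → new pile 1 (tops now [10])
1 → pile 1 (tops now [1])
11 → new pile 2 (tops now [1, 11])
14 → new pile 3 (tops now [1, 11, 14])
15 → new pile 4 (tops now [1, 11, 14, 15])
2 → pile 2 (tops now [1, 2, 14, 15])
8 → pile 3 (tops now [1, 2, 8, 15])
12 → pile 4 (tops now [1, 2, 8, 12])
13 → new pile 5 (tops now [1, 2, 8, 12, 13])
7 → pile 3 (tops now [1, 2, 7, 12, 13])
9 → pile 4 (tops now [1, 2, 7, 9, 13])
5 → pile 3 (tops now [1, 2, 5, 9, 13])
4 → pile 3 (tops now [1, 2, 4, 9, 13])
6 → pile 4 (tops now [1, 2, 4, 6, 13])
3 → pile 3 (tops now [1, 2, 3, 6, 13])
Five piles.

5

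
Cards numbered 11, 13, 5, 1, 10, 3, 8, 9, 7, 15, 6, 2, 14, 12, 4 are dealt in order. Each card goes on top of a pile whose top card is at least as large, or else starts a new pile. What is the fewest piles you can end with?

Place each on the leftmost legal pile:
11 → new pile 1 (tops now [11])
13 → new pile 2 (tops now [11, 13])
5 → pile 1 (tops now [5, 13])
1 → pile 1 (tops now [1, 13])
10 → pile 2 (tops now [1, 10])
3 → pile 2 (tops now [1, 3])
8 → new pile 3 (tops now [1, 3, 8])
9 → new pile 4 (tops now [1, 3, 8, 9])
7 → pile 3 (tops now [1, 3, 7, 9])
15 → new pile 5 (tops now [1, 3, 7, 9, 15])
6 → pile 3 (tops now [1, 3, 6, 9, 15])
2 → pile 2 (tops now [1, 2, 6, 9, 15])
14 → pile 5 (tops now [1, 2, 6, 9, 14])
12 → pile 5 (tops now [1, 2, 6, 9, 12])
4 → pile 3 (tops now [1, 2, 4, 9, 12])
Five piles.

5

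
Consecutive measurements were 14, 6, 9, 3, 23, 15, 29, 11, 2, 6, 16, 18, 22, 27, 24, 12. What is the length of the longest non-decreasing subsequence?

7

Track the smallest tail for each achievable length (allowing ties):
14 → extends → [14]
6 → replaces 14 → [6]
9 → extends → [6, 9]
3 → replaces 6 → [3, 9]
23 → extends → [3, 9, 23]
15 → replaces 23 → [3, 9, 15]
29 → extends → [3, 9, 15, 29]
11 → replaces 15 → [3, 9, 11, 29]
2 → replaces 3 → [2, 9, 11, 29]
6 → replaces 9 → [2, 6, 11, 29]
16 → replaces 29 → [2, 6, 11, 16]
18 → extends → [2, 6, 11, 16, 18]
22 → extends → [2, 6, 11, 16, 18, 22]
27 → extends → [2, 6, 11, 16, 18, 22, 27]
24 → replaces 27 → [2, 6, 11, 16, 18, 22, 24]
12 → replaces 16 → [2, 6, 11, 12, 18, 22, 24]
Seven tails, so the longest non-decreasing subsequence has length 7 (e.g. 6, 9, 15, 16, 18, 22, 27).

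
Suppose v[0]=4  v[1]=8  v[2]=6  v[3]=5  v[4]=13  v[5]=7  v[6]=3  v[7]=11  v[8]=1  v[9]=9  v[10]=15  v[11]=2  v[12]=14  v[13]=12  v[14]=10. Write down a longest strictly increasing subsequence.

4, 6, 7, 11, 15

Patience tails give the LIS length; then backtrack through the dp parents:
4 → extends → [4]
8 → extends → [4, 8]
6 → replaces 8 → [4, 6]
5 → replaces 6 → [4, 5]
13 → extends → [4, 5, 13]
7 → replaces 13 → [4, 5, 7]
3 → replaces 4 → [3, 5, 7]
11 → extends → [3, 5, 7, 11]
1 → replaces 3 → [1, 5, 7, 11]
9 → replaces 11 → [1, 5, 7, 9]
15 → extends → [1, 5, 7, 9, 15]
2 → replaces 5 → [1, 2, 7, 9, 15]
14 → replaces 15 → [1, 2, 7, 9, 14]
12 → replaces 14 → [1, 2, 7, 9, 12]
10 → replaces 12 → [1, 2, 7, 9, 10]
Length 5; one witness is 4, 6, 7, 11, 15.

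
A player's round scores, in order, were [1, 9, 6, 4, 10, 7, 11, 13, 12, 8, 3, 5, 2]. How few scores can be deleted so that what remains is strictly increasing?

Fewest deletions = n − (longest strictly increasing subsequence).
Patience tails:
1 → extends → [1]
9 → extends → [1, 9]
6 → replaces 9 → [1, 6]
4 → replaces 6 → [1, 4]
10 → extends → [1, 4, 10]
7 → replaces 10 → [1, 4, 7]
11 → extends → [1, 4, 7, 11]
13 → extends → [1, 4, 7, 11, 13]
12 → replaces 13 → [1, 4, 7, 11, 12]
8 → replaces 11 → [1, 4, 7, 8, 12]
3 → replaces 4 → [1, 3, 7, 8, 12]
5 → replaces 7 → [1, 3, 5, 8, 12]
2 → replaces 3 → [1, 2, 5, 8, 12]
Longest strictly increasing subsequence has length 5, so deletions = 13 − 5 = 8.

8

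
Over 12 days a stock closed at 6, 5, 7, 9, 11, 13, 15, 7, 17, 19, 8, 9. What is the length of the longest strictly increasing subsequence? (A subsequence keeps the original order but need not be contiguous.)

8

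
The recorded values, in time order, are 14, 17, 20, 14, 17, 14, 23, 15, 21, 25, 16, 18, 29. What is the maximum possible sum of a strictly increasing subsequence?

128

Let S[i] be the best sum of a strictly increasing subsequence ending at i:
i:       1   2   3   4   5   6   7   8   9  10  11  12  13
a[i]:   14  17  20  14  17  14  23  15  21  25  16  18  29
S:      14  31  51  14  31  14  74  29  72  99  45  63 128
Maximum is 128 (e.g. 14 + 17 + 20 + 23 + 25 + 29).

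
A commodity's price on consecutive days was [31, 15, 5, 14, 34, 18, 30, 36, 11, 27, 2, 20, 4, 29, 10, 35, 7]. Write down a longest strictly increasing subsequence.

5, 14, 18, 27, 29, 35

Patience tails give the LIS length; then backtrack through the dp parents:
31 → extends → [31]
15 → replaces 31 → [15]
5 → replaces 15 → [5]
14 → extends → [5, 14]
34 → extends → [5, 14, 34]
18 → replaces 34 → [5, 14, 18]
30 → extends → [5, 14, 18, 30]
36 → extends → [5, 14, 18, 30, 36]
11 → replaces 14 → [5, 11, 18, 30, 36]
27 → replaces 30 → [5, 11, 18, 27, 36]
2 → replaces 5 → [2, 11, 18, 27, 36]
20 → replaces 27 → [2, 11, 18, 20, 36]
4 → replaces 11 → [2, 4, 18, 20, 36]
29 → replaces 36 → [2, 4, 18, 20, 29]
10 → replaces 18 → [2, 4, 10, 20, 29]
35 → extends → [2, 4, 10, 20, 29, 35]
7 → replaces 10 → [2, 4, 7, 20, 29, 35]
Length 6; one witness is 5, 14, 18, 27, 29, 35.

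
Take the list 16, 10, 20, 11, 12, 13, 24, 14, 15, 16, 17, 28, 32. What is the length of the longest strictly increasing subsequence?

Let dp[i] be the length of the longest such subsequence ending at index i:
i:      1  2  3  4  5  6  7  8  9 10 11 12 13
a[i]:  16 10 20 11 12 13 24 14 15 16 17 28 32
dp:     1  1  2  2  3  4  5  5  6  7  8  9 10
Maximum dp value is 10.

10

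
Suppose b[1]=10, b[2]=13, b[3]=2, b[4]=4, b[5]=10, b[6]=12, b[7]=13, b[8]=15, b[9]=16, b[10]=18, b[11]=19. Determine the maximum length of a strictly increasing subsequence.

9

Let dp[i] be the length of the longest such subsequence ending at index i:
i:      1  2  3  4  5  6  7  8  9 10 11
b[i]:  10 13  2  4 10 12 13 15 16 18 19
dp:     1  2  1  2  3  4  5  6  7  8  9
Maximum dp value is 9.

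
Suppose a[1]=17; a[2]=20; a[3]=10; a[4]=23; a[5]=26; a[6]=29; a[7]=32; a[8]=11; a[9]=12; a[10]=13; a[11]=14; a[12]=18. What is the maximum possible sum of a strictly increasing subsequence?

147

Let S[i] be the best sum of a strictly increasing subsequence ending at i:
i:       1   2   3   4   5   6   7   8   9  10  11  12
a[i]:   17  20  10  23  26  29  32  11  12  13  14  18
S:      17  37  10  60  86 115 147  21  33  46  60  78
Maximum is 147 (e.g. 17 + 20 + 23 + 26 + 29 + 32).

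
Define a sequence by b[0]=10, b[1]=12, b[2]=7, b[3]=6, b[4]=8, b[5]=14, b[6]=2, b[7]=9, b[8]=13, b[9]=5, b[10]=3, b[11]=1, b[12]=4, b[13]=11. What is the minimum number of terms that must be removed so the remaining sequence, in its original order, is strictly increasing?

Fewest deletions = n − (longest strictly increasing subsequence).
Patience tails:
10 → extends → [10]
12 → extends → [10, 12]
7 → replaces 10 → [7, 12]
6 → replaces 7 → [6, 12]
8 → replaces 12 → [6, 8]
14 → extends → [6, 8, 14]
2 → replaces 6 → [2, 8, 14]
9 → replaces 14 → [2, 8, 9]
13 → extends → [2, 8, 9, 13]
5 → replaces 8 → [2, 5, 9, 13]
3 → replaces 5 → [2, 3, 9, 13]
1 → replaces 2 → [1, 3, 9, 13]
4 → replaces 9 → [1, 3, 4, 13]
11 → replaces 13 → [1, 3, 4, 11]
Longest strictly increasing subsequence has length 4, so deletions = 14 − 4 = 10.

10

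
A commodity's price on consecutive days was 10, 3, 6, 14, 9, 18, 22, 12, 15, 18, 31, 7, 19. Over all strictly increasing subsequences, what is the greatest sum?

Let S[i] be the best sum of a strictly increasing subsequence ending at i:
i:      1  2  3  4  5  6  7  8  9 10 11 12 13
a[i]:  10  3  6 14  9 18 22 12 15 18 31  7 19
S:     10  3  9 24 18 42 64 30 45 63 95 16 82
Maximum is 95 (e.g. 10 + 14 + 18 + 22 + 31).

95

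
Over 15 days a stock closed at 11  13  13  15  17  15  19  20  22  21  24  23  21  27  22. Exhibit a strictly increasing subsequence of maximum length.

11, 13, 15, 17, 19, 20, 22, 24, 27

Patience tails give the LIS length; then backtrack through the dp parents:
11 → extends → [11]
13 → extends → [11, 13]
13 → already a tail → [11, 13]
15 → extends → [11, 13, 15]
17 → extends → [11, 13, 15, 17]
15 → already a tail → [11, 13, 15, 17]
19 → extends → [11, 13, 15, 17, 19]
20 → extends → [11, 13, 15, 17, 19, 20]
22 → extends → [11, 13, 15, 17, 19, 20, 22]
21 → replaces 22 → [11, 13, 15, 17, 19, 20, 21]
24 → extends → [11, 13, 15, 17, 19, 20, 21, 24]
23 → replaces 24 → [11, 13, 15, 17, 19, 20, 21, 23]
21 → already a tail → [11, 13, 15, 17, 19, 20, 21, 23]
27 → extends → [11, 13, 15, 17, 19, 20, 21, 23, 27]
22 → replaces 23 → [11, 13, 15, 17, 19, 20, 21, 22, 27]
Length 9; one witness is 11, 13, 15, 17, 19, 20, 22, 24, 27.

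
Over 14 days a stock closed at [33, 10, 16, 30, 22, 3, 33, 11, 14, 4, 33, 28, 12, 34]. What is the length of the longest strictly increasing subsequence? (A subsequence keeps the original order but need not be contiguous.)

5

Track the smallest tail for each achievable length (strict):
33 → extends → [33]
10 → replaces 33 → [10]
16 → extends → [10, 16]
30 → extends → [10, 16, 30]
22 → replaces 30 → [10, 16, 22]
3 → replaces 10 → [3, 16, 22]
33 → extends → [3, 16, 22, 33]
11 → replaces 16 → [3, 11, 22, 33]
14 → replaces 22 → [3, 11, 14, 33]
4 → replaces 11 → [3, 4, 14, 33]
33 → already a tail → [3, 4, 14, 33]
28 → replaces 33 → [3, 4, 14, 28]
12 → replaces 14 → [3, 4, 12, 28]
34 → extends → [3, 4, 12, 28, 34]
Five tails, so the longest strictly increasing subsequence has length 5 (e.g. 10, 16, 30, 33, 34).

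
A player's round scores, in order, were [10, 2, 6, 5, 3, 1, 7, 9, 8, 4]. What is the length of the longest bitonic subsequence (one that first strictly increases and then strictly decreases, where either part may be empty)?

inc[i] = longest strictly increasing subsequence ending at i; dec[i] = longest strictly decreasing subsequence starting at i:
i:      1  2  3  4  5  6  7  8  9 10
a[i]:  10  2  6  5  3  1  7  9  8  4
inc:    1  1  2  2  2  1  3  4  4  3
dec:    5  2  4  3  2  1  2  3  2  1
Best peak at i=8 (value 9): inc=4, dec=3, length 4+3−1 = 6.

6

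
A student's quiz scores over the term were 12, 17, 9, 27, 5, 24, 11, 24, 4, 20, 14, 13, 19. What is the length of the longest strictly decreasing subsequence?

5

Negate each value so 'decreasing' becomes 'increasing', then run patience tails on the negated sequence:
-12 → extends → [-12]
-17 → replaces -12 → [-17]
-9 → extends → [-17, -9]
-27 → replaces -17 → [-27, -9]
-5 → extends → [-27, -9, -5]
-24 → replaces -9 → [-27, -24, -5]
-11 → replaces -5 → [-27, -24, -11]
-24 → already a tail → [-27, -24, -11]
-4 → extends → [-27, -24, -11, -4]
-20 → replaces -11 → [-27, -24, -20, -4]
-14 → replaces -4 → [-27, -24, -20, -14]
-13 → extends → [-27, -24, -20, -14, -13]
-19 → replaces -14 → [-27, -24, -20, -19, -13]
Five tails, so the longest strictly decreasing subsequence of the original has length 5.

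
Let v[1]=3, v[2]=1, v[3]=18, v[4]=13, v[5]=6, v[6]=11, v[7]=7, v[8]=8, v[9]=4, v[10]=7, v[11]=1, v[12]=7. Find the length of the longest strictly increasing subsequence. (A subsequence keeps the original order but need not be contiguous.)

4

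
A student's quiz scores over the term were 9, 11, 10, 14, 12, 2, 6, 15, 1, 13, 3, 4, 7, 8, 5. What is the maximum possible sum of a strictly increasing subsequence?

49

Let S[i] be the best sum of a strictly increasing subsequence ending at i:
i:      1  2  3  4  5  6  7  8  9 10 11 12 13 14 15
a[i]:   9 11 10 14 12  2  6 15  1 13  3  4  7  8  5
S:      9 20 19 34 32  2  8 49  1 45  5  9 16 24 14
Maximum is 49 (e.g. 9 + 11 + 14 + 15).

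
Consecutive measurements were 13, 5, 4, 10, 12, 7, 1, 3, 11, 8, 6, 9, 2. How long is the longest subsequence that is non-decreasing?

4

Let dp[i] be the length of the longest such subsequence ending at index i:
i:      1  2  3  4  5  6  7  8  9 10 11 12 13
a[i]:  13  5  4 10 12  7  1  3 11  8  6  9  2
dp:     1  1  1  2  3  2  1  2  3  3  3  4  2
Maximum dp value is 4.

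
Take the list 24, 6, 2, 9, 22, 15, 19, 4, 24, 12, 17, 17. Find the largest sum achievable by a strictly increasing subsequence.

73

Let S[i] be the best sum of a strictly increasing subsequence ending at i:
i:      1  2  3  4  5  6  7  8  9 10 11 12
a[i]:  24  6  2  9 22 15 19  4 24 12 17 17
S:     24  6  2 15 37 30 49  6 73 27 47 47
Maximum is 73 (e.g. 6 + 9 + 15 + 19 + 24).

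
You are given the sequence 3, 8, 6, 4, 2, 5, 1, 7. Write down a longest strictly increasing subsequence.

3, 4, 5, 7

Patience tails give the LIS length; then backtrack through the dp parents:
3 → extends → [3]
8 → extends → [3, 8]
6 → replaces 8 → [3, 6]
4 → replaces 6 → [3, 4]
2 → replaces 3 → [2, 4]
5 → extends → [2, 4, 5]
1 → replaces 2 → [1, 4, 5]
7 → extends → [1, 4, 5, 7]
Length 4; one witness is 3, 4, 5, 7.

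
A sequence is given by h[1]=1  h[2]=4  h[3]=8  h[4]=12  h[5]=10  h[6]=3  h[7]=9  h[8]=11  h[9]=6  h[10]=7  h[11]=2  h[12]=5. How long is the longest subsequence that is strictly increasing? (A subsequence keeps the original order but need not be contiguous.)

5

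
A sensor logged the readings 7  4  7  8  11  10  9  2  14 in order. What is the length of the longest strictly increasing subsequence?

Let dp[i] be the length of the longest such subsequence ending at index i:
i:      1  2  3  4  5  6  7  8  9
a[i]:   7  4  7  8 11 10  9  2 14
dp:     1  1  2  3  4  4  4  1  5
Maximum dp value is 5.

5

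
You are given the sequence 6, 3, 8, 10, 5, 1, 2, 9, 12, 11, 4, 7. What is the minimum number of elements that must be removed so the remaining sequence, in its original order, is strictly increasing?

8

Fewest deletions = n − (longest strictly increasing subsequence).
Patience tails:
6 → extends → [6]
3 → replaces 6 → [3]
8 → extends → [3, 8]
10 → extends → [3, 8, 10]
5 → replaces 8 → [3, 5, 10]
1 → replaces 3 → [1, 5, 10]
2 → replaces 5 → [1, 2, 10]
9 → replaces 10 → [1, 2, 9]
12 → extends → [1, 2, 9, 12]
11 → replaces 12 → [1, 2, 9, 11]
4 → replaces 9 → [1, 2, 4, 11]
7 → replaces 11 → [1, 2, 4, 7]
Longest strictly increasing subsequence has length 4, so deletions = 12 − 4 = 8.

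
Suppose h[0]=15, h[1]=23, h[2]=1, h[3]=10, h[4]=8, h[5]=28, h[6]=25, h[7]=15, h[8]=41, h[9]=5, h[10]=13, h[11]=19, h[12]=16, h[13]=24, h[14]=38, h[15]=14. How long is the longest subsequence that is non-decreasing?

6

Track the smallest tail for each achievable length (allowing ties):
15 → extends → [15]
23 → extends → [15, 23]
1 → replaces 15 → [1, 23]
10 → replaces 23 → [1, 10]
8 → replaces 10 → [1, 8]
28 → extends → [1, 8, 28]
25 → replaces 28 → [1, 8, 25]
15 → replaces 25 → [1, 8, 15]
41 → extends → [1, 8, 15, 41]
5 → replaces 8 → [1, 5, 15, 41]
13 → replaces 15 → [1, 5, 13, 41]
19 → replaces 41 → [1, 5, 13, 19]
16 → replaces 19 → [1, 5, 13, 16]
24 → extends → [1, 5, 13, 16, 24]
38 → extends → [1, 5, 13, 16, 24, 38]
14 → replaces 16 → [1, 5, 13, 14, 24, 38]
Six tails, so the longest non-decreasing subsequence has length 6 (e.g. 1, 10, 15, 19, 24, 38).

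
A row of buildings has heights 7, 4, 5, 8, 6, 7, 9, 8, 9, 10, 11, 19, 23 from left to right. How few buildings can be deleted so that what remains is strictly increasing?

3

Fewest deletions = n − (longest strictly increasing subsequence).
Patience tails:
7 → extends → [7]
4 → replaces 7 → [4]
5 → extends → [4, 5]
8 → extends → [4, 5, 8]
6 → replaces 8 → [4, 5, 6]
7 → extends → [4, 5, 6, 7]
9 → extends → [4, 5, 6, 7, 9]
8 → replaces 9 → [4, 5, 6, 7, 8]
9 → extends → [4, 5, 6, 7, 8, 9]
10 → extends → [4, 5, 6, 7, 8, 9, 10]
11 → extends → [4, 5, 6, 7, 8, 9, 10, 11]
19 → extends → [4, 5, 6, 7, 8, 9, 10, 11, 19]
23 → extends → [4, 5, 6, 7, 8, 9, 10, 11, 19, 23]
Longest strictly increasing subsequence has length 10, so deletions = 13 − 10 = 3.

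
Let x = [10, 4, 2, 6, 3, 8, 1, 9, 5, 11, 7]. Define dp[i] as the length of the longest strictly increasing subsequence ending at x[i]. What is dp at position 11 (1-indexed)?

dp[i] = 1 + max{dp[j] : j<i, x[j]<x[i]} (or 1 if no such j):
i:      1  2  3  4  5  6  7  8  9 10 11
x[i]:  10  4  2  6  3  8  1  9  5 11  7
dp:     1  1  1  2  2  3  1  4  3  5  4
At index 11 the value is 4.

4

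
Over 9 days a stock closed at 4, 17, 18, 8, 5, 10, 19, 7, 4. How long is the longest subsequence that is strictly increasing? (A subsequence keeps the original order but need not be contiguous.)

Track the smallest tail for each achievable length (strict):
4 → extends → [4]
17 → extends → [4, 17]
18 → extends → [4, 17, 18]
8 → replaces 17 → [4, 8, 18]
5 → replaces 8 → [4, 5, 18]
10 → replaces 18 → [4, 5, 10]
19 → extends → [4, 5, 10, 19]
7 → replaces 10 → [4, 5, 7, 19]
4 → already a tail → [4, 5, 7, 19]
Four tails, so the longest strictly increasing subsequence has length 4 (e.g. 4, 17, 18, 19).

4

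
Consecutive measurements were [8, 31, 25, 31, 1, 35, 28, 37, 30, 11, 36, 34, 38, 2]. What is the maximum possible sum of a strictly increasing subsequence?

174

Let S[i] be the best sum of a strictly increasing subsequence ending at i:
i:       1   2   3   4   5   6   7   8   9  10  11  12  13  14
a[i]:    8  31  25  31   1  35  28  37  30  11  36  34  38   2
S:       8  39  33  64   1  99  61 136  91  19 135 125 174   3
Maximum is 174 (e.g. 8 + 25 + 31 + 35 + 37 + 38).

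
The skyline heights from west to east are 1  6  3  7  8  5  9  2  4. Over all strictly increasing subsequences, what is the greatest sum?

31

Let S[i] be the best sum of a strictly increasing subsequence ending at i:
i:      1  2  3  4  5  6  7  8  9
a[i]:   1  6  3  7  8  5  9  2  4
S:      1  7  4 14 22  9 31  3  8
Maximum is 31 (e.g. 1 + 6 + 7 + 8 + 9).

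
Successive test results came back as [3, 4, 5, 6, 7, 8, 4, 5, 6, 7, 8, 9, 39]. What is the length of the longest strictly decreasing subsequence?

2

Let dp[i] be the longest strictly decreasing subsequence ending at i:
i:      1  2  3  4  5  6  7  8  9 10 11 12 13
a[i]:   3  4  5  6  7  8  4  5  6  7  8  9 39
dp:     1  1  1  1  1  1  2  2  2  2  1  1  1
Maximum is 2.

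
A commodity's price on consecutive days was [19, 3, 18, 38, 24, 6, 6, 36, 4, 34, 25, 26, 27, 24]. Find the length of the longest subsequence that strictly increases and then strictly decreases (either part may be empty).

7

inc[i] = longest strictly increasing subsequence ending at i; dec[i] = longest strictly decreasing subsequence starting at i:
i:      1  2  3  4  5  6  7  8  9 10 11 12 13 14
a[i]:  19  3 18 38 24  6  6 36  4 34 25 26 27 24
inc:    1  1  2  3  3  2  2  4  2  4  4  5  6  3
dec:    4  1  3  5  3  2  2  4  1  3  2  2  2  1
Best peak at i=4 (value 38): inc=3, dec=5, length 3+5−1 = 7.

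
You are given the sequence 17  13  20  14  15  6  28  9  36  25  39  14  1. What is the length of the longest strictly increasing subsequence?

Let dp[i] be the length of the longest such subsequence ending at index i:
i:      1  2  3  4  5  6  7  8  9 10 11 12 13
a[i]:  17 13 20 14 15  6 28  9 36 25 39 14  1
dp:     1  1  2  2  3  1  4  2  5  4  6  3  1
Maximum dp value is 6.

6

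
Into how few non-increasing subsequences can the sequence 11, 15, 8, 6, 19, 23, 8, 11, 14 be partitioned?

Place each on the leftmost legal pile:
11 → new pile 1 (tops now [11])
15 → new pile 2 (tops now [11, 15])
8 → pile 1 (tops now [8, 15])
6 → pile 1 (tops now [6, 15])
19 → new pile 3 (tops now [6, 15, 19])
23 → new pile 4 (tops now [6, 15, 19, 23])
8 → pile 2 (tops now [6, 8, 19, 23])
11 → pile 3 (tops now [6, 8, 11, 23])
14 → pile 4 (tops now [6, 8, 11, 14])
Four piles.

4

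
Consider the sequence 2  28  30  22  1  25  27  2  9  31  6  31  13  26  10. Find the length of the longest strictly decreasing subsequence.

4

Negate each value so 'decreasing' becomes 'increasing', then run patience tails on the negated sequence:
-2 → extends → [-2]
-28 → replaces -2 → [-28]
-30 → replaces -28 → [-30]
-22 → extends → [-30, -22]
-1 → extends → [-30, -22, -1]
-25 → replaces -22 → [-30, -25, -1]
-27 → replaces -25 → [-30, -27, -1]
-2 → replaces -1 → [-30, -27, -2]
-9 → replaces -2 → [-30, -27, -9]
-31 → replaces -30 → [-31, -27, -9]
-6 → extends → [-31, -27, -9, -6]
-31 → already a tail → [-31, -27, -9, -6]
-13 → replaces -9 → [-31, -27, -13, -6]
-26 → replaces -13 → [-31, -27, -26, -6]
-10 → replaces -6 → [-31, -27, -26, -10]
Four tails, so the longest strictly decreasing subsequence of the original has length 4.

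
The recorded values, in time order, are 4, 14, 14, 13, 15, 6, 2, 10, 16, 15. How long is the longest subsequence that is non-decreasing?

Let dp[i] be the length of the longest such subsequence ending at index i:
i:      1  2  3  4  5  6  7  8  9 10
a[i]:   4 14 14 13 15  6  2 10 16 15
dp:     1  2  3  2  4  2  1  3  5  5
Maximum dp value is 5.

5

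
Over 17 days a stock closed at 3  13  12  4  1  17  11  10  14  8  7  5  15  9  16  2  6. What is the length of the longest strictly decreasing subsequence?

8

Negate each value so 'decreasing' becomes 'increasing', then run patience tails on the negated sequence:
-3 → extends → [-3]
-13 → replaces -3 → [-13]
-12 → extends → [-13, -12]
-4 → extends → [-13, -12, -4]
-1 → extends → [-13, -12, -4, -1]
-17 → replaces -13 → [-17, -12, -4, -1]
-11 → replaces -4 → [-17, -12, -11, -1]
-10 → replaces -1 → [-17, -12, -11, -10]
-14 → replaces -12 → [-17, -14, -11, -10]
-8 → extends → [-17, -14, -11, -10, -8]
-7 → extends → [-17, -14, -11, -10, -8, -7]
-5 → extends → [-17, -14, -11, -10, -8, -7, -5]
-15 → replaces -14 → [-17, -15, -11, -10, -8, -7, -5]
-9 → replaces -8 → [-17, -15, -11, -10, -9, -7, -5]
-16 → replaces -15 → [-17, -16, -11, -10, -9, -7, -5]
-2 → extends → [-17, -16, -11, -10, -9, -7, -5, -2]
-6 → replaces -5 → [-17, -16, -11, -10, -9, -7, -6, -2]
Eight tails, so the longest strictly decreasing subsequence of the original has length 8.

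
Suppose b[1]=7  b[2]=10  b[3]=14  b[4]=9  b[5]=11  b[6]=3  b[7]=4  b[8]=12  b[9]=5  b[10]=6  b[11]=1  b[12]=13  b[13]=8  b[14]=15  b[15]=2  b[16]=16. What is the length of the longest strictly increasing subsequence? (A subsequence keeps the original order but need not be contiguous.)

7

Track the smallest tail for each achievable length (strict):
7 → extends → [7]
10 → extends → [7, 10]
14 → extends → [7, 10, 14]
9 → replaces 10 → [7, 9, 14]
11 → replaces 14 → [7, 9, 11]
3 → replaces 7 → [3, 9, 11]
4 → replaces 9 → [3, 4, 11]
12 → extends → [3, 4, 11, 12]
5 → replaces 11 → [3, 4, 5, 12]
6 → replaces 12 → [3, 4, 5, 6]
1 → replaces 3 → [1, 4, 5, 6]
13 → extends → [1, 4, 5, 6, 13]
8 → replaces 13 → [1, 4, 5, 6, 8]
15 → extends → [1, 4, 5, 6, 8, 15]
2 → replaces 4 → [1, 2, 5, 6, 8, 15]
16 → extends → [1, 2, 5, 6, 8, 15, 16]
Seven tails, so the longest strictly increasing subsequence has length 7 (e.g. 7, 10, 11, 12, 13, 15, 16).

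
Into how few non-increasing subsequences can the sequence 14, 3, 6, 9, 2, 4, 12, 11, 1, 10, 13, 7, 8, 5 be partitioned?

Place each on the leftmost legal pile:
14 → new pile 1 (tops now [14])
3 → pile 1 (tops now [3])
6 → new pile 2 (tops now [3, 6])
9 → new pile 3 (tops now [3, 6, 9])
2 → pile 1 (tops now [2, 6, 9])
4 → pile 2 (tops now [2, 4, 9])
12 → new pile 4 (tops now [2, 4, 9, 12])
11 → pile 4 (tops now [2, 4, 9, 11])
1 → pile 1 (tops now [1, 4, 9, 11])
10 → pile 4 (tops now [1, 4, 9, 10])
13 → new pile 5 (tops now [1, 4, 9, 10, 13])
7 → pile 3 (tops now [1, 4, 7, 10, 13])
8 → pile 4 (tops now [1, 4, 7, 8, 13])
5 → pile 3 (tops now [1, 4, 5, 8, 13])
Five piles.

5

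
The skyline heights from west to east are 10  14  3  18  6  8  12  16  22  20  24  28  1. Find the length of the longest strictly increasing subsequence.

Let dp[i] be the length of the longest such subsequence ending at index i:
i:      1  2  3  4  5  6  7  8  9 10 11 12 13
a[i]:  10 14  3 18  6  8 12 16 22 20 24 28  1
dp:     1  2  1  3  2  3  4  5  6  6  7  8  1
Maximum dp value is 8.

8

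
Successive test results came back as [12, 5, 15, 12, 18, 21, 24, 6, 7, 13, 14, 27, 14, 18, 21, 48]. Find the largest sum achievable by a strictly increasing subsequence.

Let S[i] be the best sum of a strictly increasing subsequence ending at i:
i:       1   2   3   4   5   6   7   8   9  10  11  12  13  14  15  16
a[i]:   12   5  15  12  18  21  24   6   7  13  14  27  14  18  21  48
S:      12   5  27  17  45  66  90  11  18  31  45 117  45  63  84 165
Maximum is 165 (e.g. 12 + 15 + 18 + 21 + 24 + 27 + 48).

165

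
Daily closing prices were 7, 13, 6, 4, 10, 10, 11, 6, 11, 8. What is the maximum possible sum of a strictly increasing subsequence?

Let S[i] be the best sum of a strictly increasing subsequence ending at i:
i:      1  2  3  4  5  6  7  8  9 10
a[i]:   7 13  6  4 10 10 11  6 11  8
S:      7 20  6  4 17 17 28 10 28 18
Maximum is 28 (e.g. 7 + 10 + 11).

28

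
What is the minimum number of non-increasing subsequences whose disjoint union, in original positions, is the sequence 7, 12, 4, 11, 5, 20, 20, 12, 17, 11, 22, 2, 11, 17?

Place each on the leftmost legal pile:
7 → new pile 1 (tops now [7])
12 → new pile 2 (tops now [7, 12])
4 → pile 1 (tops now [4, 12])
11 → pile 2 (tops now [4, 11])
5 → pile 2 (tops now [4, 5])
20 → new pile 3 (tops now [4, 5, 20])
20 → pile 3 (tops now [4, 5, 20])
12 → pile 3 (tops now [4, 5, 12])
17 → new pile 4 (tops now [4, 5, 12, 17])
11 → pile 3 (tops now [4, 5, 11, 17])
22 → new pile 5 (tops now [4, 5, 11, 17, 22])
2 → pile 1 (tops now [2, 5, 11, 17, 22])
11 → pile 3 (tops now [2, 5, 11, 17, 22])
17 → pile 4 (tops now [2, 5, 11, 17, 22])
Five piles.

5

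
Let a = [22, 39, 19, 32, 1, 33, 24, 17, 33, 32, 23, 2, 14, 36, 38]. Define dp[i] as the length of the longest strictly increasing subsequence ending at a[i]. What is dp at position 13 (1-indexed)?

3

dp[i] = 1 + max{dp[j] : j<i, a[j]<a[i]} (or 1 if no such j):
i:      1  2  3  4  5  6  7  8  9 10 11 12 13 14 15
a[i]:  22 39 19 32  1 33 24 17 33 32 23  2 14 36 38
dp:     1  2  1  2  1  3  2  2  3  3  3  2  3  4  5
At index 13 the value is 3.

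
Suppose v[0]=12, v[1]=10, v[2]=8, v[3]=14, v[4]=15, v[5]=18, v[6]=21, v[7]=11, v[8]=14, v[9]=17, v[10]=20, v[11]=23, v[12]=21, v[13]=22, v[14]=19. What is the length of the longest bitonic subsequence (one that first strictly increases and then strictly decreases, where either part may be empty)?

8

inc[i] = longest strictly increasing subsequence ending at i; dec[i] = longest strictly decreasing subsequence starting at i:
i:      0  1  2  3  4  5  6  7  8  9 10 11 12 13 14
v[i]:  12 10  8 14 15 18 21 11 14 17 20 23 21 22 19
inc:    1  1  1  2  3  4  5  2  3  4  5  6  6  7  5
dec:    3  2  1  2  2  2  3  1  1  1  2  3  2  2  1
Best peak at i=11 (value 23): inc=6, dec=3, length 6+3−1 = 8.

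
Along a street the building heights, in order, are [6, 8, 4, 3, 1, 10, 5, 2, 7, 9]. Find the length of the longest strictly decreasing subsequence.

Negate each value so 'decreasing' becomes 'increasing', then run patience tails on the negated sequence:
-6 → extends → [-6]
-8 → replaces -6 → [-8]
-4 → extends → [-8, -4]
-3 → extends → [-8, -4, -3]
-1 → extends → [-8, -4, -3, -1]
-10 → replaces -8 → [-10, -4, -3, -1]
-5 → replaces -4 → [-10, -5, -3, -1]
-2 → replaces -1 → [-10, -5, -3, -2]
-7 → replaces -5 → [-10, -7, -3, -2]
-9 → replaces -7 → [-10, -9, -3, -2]
Four tails, so the longest strictly decreasing subsequence of the original has length 4.

4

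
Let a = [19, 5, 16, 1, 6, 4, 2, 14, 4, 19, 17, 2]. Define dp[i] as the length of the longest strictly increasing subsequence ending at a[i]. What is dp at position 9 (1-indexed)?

dp[i] = 1 + max{dp[j] : j<i, a[j]<a[i]} (or 1 if no such j):
i:      1  2  3  4  5  6  7  8  9 10 11 12
a[i]:  19  5 16  1  6  4  2 14  4 19 17  2
dp:     1  1  2  1  2  2  2  3  3  4  4  2
At index 9 the value is 3.

3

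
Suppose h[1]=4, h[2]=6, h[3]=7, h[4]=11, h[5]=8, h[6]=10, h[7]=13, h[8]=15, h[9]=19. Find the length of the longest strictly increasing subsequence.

Track the smallest tail for each achievable length (strict):
4 → extends → [4]
6 → extends → [4, 6]
7 → extends → [4, 6, 7]
11 → extends → [4, 6, 7, 11]
8 → replaces 11 → [4, 6, 7, 8]
10 → extends → [4, 6, 7, 8, 10]
13 → extends → [4, 6, 7, 8, 10, 13]
15 → extends → [4, 6, 7, 8, 10, 13, 15]
19 → extends → [4, 6, 7, 8, 10, 13, 15, 19]
Eight tails, so the longest strictly increasing subsequence has length 8 (e.g. 4, 6, 7, 8, 10, 13, 15, 19).

8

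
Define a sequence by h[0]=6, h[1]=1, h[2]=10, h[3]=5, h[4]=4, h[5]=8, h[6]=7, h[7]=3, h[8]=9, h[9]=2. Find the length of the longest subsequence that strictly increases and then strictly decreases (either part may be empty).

inc[i] = longest strictly increasing subsequence ending at i; dec[i] = longest strictly decreasing subsequence starting at i:
i:      0  1  2  3  4  5  6  7  8  9
h[i]:   6  1 10  5  4  8  7  3  9  2
inc:    1  1  2  2  2  3  3  2  4  2
dec:    5  1  5  4  3  4  3  2  2  1
Best peak at i=2 (value 10): inc=2, dec=5, length 2+5−1 = 6.

6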